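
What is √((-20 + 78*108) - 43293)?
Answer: I*√34889 ≈ 186.79*I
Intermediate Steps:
√((-20 + 78*108) - 43293) = √((-20 + 8424) - 43293) = √(8404 - 43293) = √(-34889) = I*√34889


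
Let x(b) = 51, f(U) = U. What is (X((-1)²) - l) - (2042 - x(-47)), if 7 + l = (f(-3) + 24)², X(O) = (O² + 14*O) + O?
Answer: -2409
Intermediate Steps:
X(O) = O² + 15*O
l = 434 (l = -7 + (-3 + 24)² = -7 + 21² = -7 + 441 = 434)
(X((-1)²) - l) - (2042 - x(-47)) = ((-1)²*(15 + (-1)²) - 1*434) - (2042 - 1*51) = (1*(15 + 1) - 434) - (2042 - 51) = (1*16 - 434) - 1*1991 = (16 - 434) - 1991 = -418 - 1991 = -2409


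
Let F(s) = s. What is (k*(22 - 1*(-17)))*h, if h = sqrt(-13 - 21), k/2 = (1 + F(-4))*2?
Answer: -468*I*sqrt(34) ≈ -2728.9*I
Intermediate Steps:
k = -12 (k = 2*((1 - 4)*2) = 2*(-3*2) = 2*(-6) = -12)
h = I*sqrt(34) (h = sqrt(-34) = I*sqrt(34) ≈ 5.8309*I)
(k*(22 - 1*(-17)))*h = (-12*(22 - 1*(-17)))*(I*sqrt(34)) = (-12*(22 + 17))*(I*sqrt(34)) = (-12*39)*(I*sqrt(34)) = -468*I*sqrt(34)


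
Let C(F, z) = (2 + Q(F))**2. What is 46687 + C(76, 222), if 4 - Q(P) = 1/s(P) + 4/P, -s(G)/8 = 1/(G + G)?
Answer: 17078683/361 ≈ 47309.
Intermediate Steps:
s(G) = -4/G (s(G) = -8/(G + G) = -8*1/(2*G) = -4/G)
Q(P) = 4 - 4/P + P/4 (Q(P) = 4 - (1/(-4/P) + 4/P) = 4 - (1*(-P/4) + 4/P) = 4 - (-P/4 + 4/P) = 4 - (4/P - P/4) = 4 + (-4/P + P/4) = 4 - 4/P + P/4)
C(F, z) = (6 - 4/F + F/4)**2 (C(F, z) = (2 + (4 - 4/F + F/4))**2 = (6 - 4/F + F/4)**2)
46687 + C(76, 222) = 46687 + (1/16)*(16 - 1*76*(24 + 76))**2/76**2 = 46687 + (1/16)*(1/5776)*(16 - 1*76*100)**2 = 46687 + (1/16)*(1/5776)*(16 - 7600)**2 = 46687 + (1/16)*(1/5776)*(-7584)**2 = 46687 + (1/16)*(1/5776)*57517056 = 46687 + 224676/361 = 17078683/361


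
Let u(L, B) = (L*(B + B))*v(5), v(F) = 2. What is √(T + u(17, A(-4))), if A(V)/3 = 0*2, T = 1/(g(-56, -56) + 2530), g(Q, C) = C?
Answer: √2474/2474 ≈ 0.020105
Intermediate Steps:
T = 1/2474 (T = 1/(-56 + 2530) = 1/2474 ≈ 0.00040420)
A(V) = 0 (A(V) = 3*(0*2) = 3*0 = 0)
u(L, B) = 4*B*L (u(L, B) = (L*(B + B))*2 = (L*(2*B))*2 = (2*B*L)*2 = 4*B*L)
√(T + u(17, A(-4))) = √(1/2474 + 4*0*17) = √(1/2474 + 0) = √(1/2474) = √2474/2474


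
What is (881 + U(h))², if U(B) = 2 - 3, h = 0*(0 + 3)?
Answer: 774400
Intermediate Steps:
h = 0 (h = 0*3 = 0)
U(B) = -1
(881 + U(h))² = (881 - 1)² = 880² = 774400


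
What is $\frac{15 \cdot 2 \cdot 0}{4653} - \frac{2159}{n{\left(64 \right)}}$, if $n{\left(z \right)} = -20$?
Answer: $\frac{2159}{20} \approx 107.95$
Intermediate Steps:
$\frac{15 \cdot 2 \cdot 0}{4653} - \frac{2159}{n{\left(64 \right)}} = \frac{15 \cdot 2 \cdot 0}{4653} - \frac{2159}{-20} = 30 \cdot 0 \cdot \frac{1}{4653} - - \frac{2159}{20} = 0 \cdot \frac{1}{4653} + \frac{2159}{20} = 0 + \frac{2159}{20} = \frac{2159}{20}$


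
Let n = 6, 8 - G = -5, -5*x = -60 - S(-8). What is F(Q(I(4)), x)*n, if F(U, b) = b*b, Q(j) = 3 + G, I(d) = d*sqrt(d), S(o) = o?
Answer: 16224/25 ≈ 648.96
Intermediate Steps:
I(d) = d**(3/2)
x = 52/5 (x = -(-60 - 1*(-8))/5 = -(-60 + 8)/5 = -1/5*(-52) = 52/5 ≈ 10.400)
G = 13 (G = 8 - 1*(-5) = 8 + 5 = 13)
Q(j) = 16 (Q(j) = 3 + 13 = 16)
F(U, b) = b**2
F(Q(I(4)), x)*n = (52/5)**2*6 = (2704/25)*6 = 16224/25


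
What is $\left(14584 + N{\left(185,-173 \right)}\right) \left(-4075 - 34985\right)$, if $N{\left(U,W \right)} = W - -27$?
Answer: $-563948280$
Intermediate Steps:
$N{\left(U,W \right)} = 27 + W$ ($N{\left(U,W \right)} = W + 27 = 27 + W$)
$\left(14584 + N{\left(185,-173 \right)}\right) \left(-4075 - 34985\right) = \left(14584 + \left(27 - 173\right)\right) \left(-4075 - 34985\right) = \left(14584 - 146\right) \left(-39060\right) = 14438 \left(-39060\right) = -563948280$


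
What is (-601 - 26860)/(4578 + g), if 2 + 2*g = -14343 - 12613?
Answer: 27461/8901 ≈ 3.0852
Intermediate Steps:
g = -13479 (g = -1 + (-14343 - 12613)/2 = -1 + (½)*(-26956) = -1 - 13478 = -13479)
(-601 - 26860)/(4578 + g) = (-601 - 26860)/(4578 - 13479) = -27461/(-8901) = -27461*(-1/8901) = 27461/8901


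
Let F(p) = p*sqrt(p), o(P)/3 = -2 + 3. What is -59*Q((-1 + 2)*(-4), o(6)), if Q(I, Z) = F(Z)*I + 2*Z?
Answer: -354 + 708*sqrt(3) ≈ 872.29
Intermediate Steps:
o(P) = 3 (o(P) = 3*(-2 + 3) = 3*1 = 3)
F(p) = p**(3/2)
Q(I, Z) = 2*Z + I*Z**(3/2) (Q(I, Z) = Z**(3/2)*I + 2*Z = I*Z**(3/2) + 2*Z = 2*Z + I*Z**(3/2))
-59*Q((-1 + 2)*(-4), o(6)) = -59*(2*3 + ((-1 + 2)*(-4))*3**(3/2)) = -59*(6 + (1*(-4))*(3*sqrt(3))) = -59*(6 - 12*sqrt(3)) = -354 + 708*sqrt(3)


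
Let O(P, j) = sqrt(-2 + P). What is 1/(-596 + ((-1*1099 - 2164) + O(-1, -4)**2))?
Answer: -1/3862 ≈ -0.00025893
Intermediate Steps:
1/(-596 + ((-1*1099 - 2164) + O(-1, -4)**2)) = 1/(-596 + ((-1*1099 - 2164) + (sqrt(-2 - 1))**2)) = 1/(-596 + ((-1099 - 2164) + (sqrt(-3))**2)) = 1/(-596 + (-3263 + (I*sqrt(3))**2)) = 1/(-596 + (-3263 - 3)) = 1/(-596 - 3266) = 1/(-3862) = -1/3862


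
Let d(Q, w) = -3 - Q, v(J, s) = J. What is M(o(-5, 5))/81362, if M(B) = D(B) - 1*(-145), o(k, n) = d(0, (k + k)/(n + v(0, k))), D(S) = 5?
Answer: 75/40681 ≈ 0.0018436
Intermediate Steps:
o(k, n) = -3 (o(k, n) = -3 - 1*0 = -3 + 0 = -3)
M(B) = 150 (M(B) = 5 - 1*(-145) = 5 + 145 = 150)
M(o(-5, 5))/81362 = 150/81362 = 150*(1/81362) = 75/40681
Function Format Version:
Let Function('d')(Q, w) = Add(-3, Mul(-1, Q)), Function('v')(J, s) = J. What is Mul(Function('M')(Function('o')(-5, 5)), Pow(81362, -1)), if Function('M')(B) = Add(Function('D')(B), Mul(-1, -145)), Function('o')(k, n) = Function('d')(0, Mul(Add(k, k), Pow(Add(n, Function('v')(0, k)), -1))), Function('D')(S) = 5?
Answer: Rational(75, 40681) ≈ 0.0018436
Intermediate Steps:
Function('o')(k, n) = -3 (Function('o')(k, n) = Add(-3, Mul(-1, 0)) = Add(-3, 0) = -3)
Function('M')(B) = 150 (Function('M')(B) = Add(5, Mul(-1, -145)) = Add(5, 145) = 150)
Mul(Function('M')(Function('o')(-5, 5)), Pow(81362, -1)) = Mul(150, Pow(81362, -1)) = Mul(150, Rational(1, 81362)) = Rational(75, 40681)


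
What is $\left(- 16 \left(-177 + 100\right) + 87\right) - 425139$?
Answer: $-423820$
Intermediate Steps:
$\left(- 16 \left(-177 + 100\right) + 87\right) - 425139 = \left(\left(-16\right) \left(-77\right) + 87\right) - 425139 = \left(1232 + 87\right) - 425139 = 1319 - 425139 = -423820$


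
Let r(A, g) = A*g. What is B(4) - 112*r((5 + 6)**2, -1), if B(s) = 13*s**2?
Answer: 13760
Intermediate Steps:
B(4) - 112*r((5 + 6)**2, -1) = 13*4**2 - 112*(5 + 6)**2*(-1) = 13*16 - 112*11**2*(-1) = 208 - 13552*(-1) = 208 - 112*(-121) = 208 + 13552 = 13760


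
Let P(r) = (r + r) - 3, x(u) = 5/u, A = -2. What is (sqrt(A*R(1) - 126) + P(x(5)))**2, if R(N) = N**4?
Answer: (-1 + 8*I*sqrt(2))**2 ≈ -127.0 - 22.627*I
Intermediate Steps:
P(r) = -3 + 2*r (P(r) = 2*r - 3 = -3 + 2*r)
(sqrt(A*R(1) - 126) + P(x(5)))**2 = (sqrt(-2*1**4 - 126) + (-3 + 2*(5/5)))**2 = (sqrt(-2*1 - 126) + (-3 + 2*(5*(1/5))))**2 = (sqrt(-2 - 126) + (-3 + 2*1))**2 = (sqrt(-128) + (-3 + 2))**2 = (8*I*sqrt(2) - 1)**2 = (-1 + 8*I*sqrt(2))**2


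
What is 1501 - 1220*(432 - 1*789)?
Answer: 437041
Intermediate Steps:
1501 - 1220*(432 - 1*789) = 1501 - 1220*(432 - 789) = 1501 - 1220*(-357) = 1501 + 435540 = 437041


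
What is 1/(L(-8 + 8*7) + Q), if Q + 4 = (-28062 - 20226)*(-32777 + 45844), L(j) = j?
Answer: -1/630979252 ≈ -1.5848e-9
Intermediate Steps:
Q = -630979300 (Q = -4 + (-28062 - 20226)*(-32777 + 45844) = -4 - 48288*13067 = -4 - 630979296 = -630979300)
1/(L(-8 + 8*7) + Q) = 1/((-8 + 8*7) - 630979300) = 1/((-8 + 56) - 630979300) = 1/(48 - 630979300) = 1/(-630979252) = -1/630979252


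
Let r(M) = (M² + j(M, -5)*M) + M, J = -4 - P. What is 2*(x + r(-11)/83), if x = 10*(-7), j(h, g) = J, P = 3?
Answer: -11246/83 ≈ -135.49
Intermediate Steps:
J = -7 (J = -4 - 1*3 = -4 - 3 = -7)
j(h, g) = -7
x = -70
r(M) = M² - 6*M (r(M) = (M² - 7*M) + M = M² - 6*M)
2*(x + r(-11)/83) = 2*(-70 - 11*(-6 - 11)/83) = 2*(-70 - 11*(-17)*(1/83)) = 2*(-70 + 187*(1/83)) = 2*(-70 + 187/83) = 2*(-5623/83) = -11246/83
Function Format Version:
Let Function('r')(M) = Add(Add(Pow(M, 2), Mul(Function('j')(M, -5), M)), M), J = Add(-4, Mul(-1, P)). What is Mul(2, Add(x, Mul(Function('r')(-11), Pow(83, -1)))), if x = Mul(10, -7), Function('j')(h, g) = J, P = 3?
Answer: Rational(-11246, 83) ≈ -135.49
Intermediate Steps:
J = -7 (J = Add(-4, Mul(-1, 3)) = Add(-4, -3) = -7)
Function('j')(h, g) = -7
x = -70
Function('r')(M) = Add(Pow(M, 2), Mul(-6, M)) (Function('r')(M) = Add(Add(Pow(M, 2), Mul(-7, M)), M) = Add(Pow(M, 2), Mul(-6, M)))
Mul(2, Add(x, Mul(Function('r')(-11), Pow(83, -1)))) = Mul(2, Add(-70, Mul(Mul(-11, Add(-6, -11)), Pow(83, -1)))) = Mul(2, Add(-70, Mul(Mul(-11, -17), Rational(1, 83)))) = Mul(2, Add(-70, Mul(187, Rational(1, 83)))) = Mul(2, Add(-70, Rational(187, 83))) = Mul(2, Rational(-5623, 83)) = Rational(-11246, 83)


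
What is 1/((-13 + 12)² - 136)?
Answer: -1/135 ≈ -0.0074074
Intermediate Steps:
1/((-13 + 12)² - 136) = 1/((-1)² - 136) = 1/(1 - 136) = 1/(-135) = -1/135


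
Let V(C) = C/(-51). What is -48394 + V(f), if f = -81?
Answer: -822671/17 ≈ -48392.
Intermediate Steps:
V(C) = -C/51 (V(C) = C*(-1/51) = -C/51)
-48394 + V(f) = -48394 - 1/51*(-81) = -48394 + 27/17 = -822671/17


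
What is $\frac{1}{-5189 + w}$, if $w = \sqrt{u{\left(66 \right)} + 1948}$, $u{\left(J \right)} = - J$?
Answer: $- \frac{5189}{26923839} - \frac{\sqrt{1882}}{26923839} \approx -0.00019434$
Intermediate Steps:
$w = \sqrt{1882}$ ($w = \sqrt{\left(-1\right) 66 + 1948} = \sqrt{-66 + 1948} = \sqrt{1882} \approx 43.382$)
$\frac{1}{-5189 + w} = \frac{1}{-5189 + \sqrt{1882}}$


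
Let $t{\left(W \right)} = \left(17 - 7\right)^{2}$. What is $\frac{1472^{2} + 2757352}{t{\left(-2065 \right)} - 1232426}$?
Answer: $- \frac{2462068}{616163} \approx -3.9958$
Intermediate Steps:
$t{\left(W \right)} = 100$ ($t{\left(W \right)} = 10^{2} = 100$)
$\frac{1472^{2} + 2757352}{t{\left(-2065 \right)} - 1232426} = \frac{1472^{2} + 2757352}{100 - 1232426} = \frac{2166784 + 2757352}{-1232326} = 4924136 \left(- \frac{1}{1232326}\right) = - \frac{2462068}{616163}$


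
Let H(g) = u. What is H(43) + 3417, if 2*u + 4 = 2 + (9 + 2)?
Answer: 6843/2 ≈ 3421.5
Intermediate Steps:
u = 9/2 (u = -2 + (2 + (9 + 2))/2 = -2 + (2 + 11)/2 = -2 + (½)*13 = -2 + 13/2 = 9/2 ≈ 4.5000)
H(g) = 9/2
H(43) + 3417 = 9/2 + 3417 = 6843/2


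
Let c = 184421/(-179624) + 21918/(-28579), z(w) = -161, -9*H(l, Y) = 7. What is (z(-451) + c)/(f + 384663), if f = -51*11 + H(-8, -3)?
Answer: -7521272354223/17745963762059656 ≈ -0.00042383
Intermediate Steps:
H(l, Y) = -7/9 (H(l, Y) = -⅑*7 = -7/9)
c = -9207566591/5133474296 (c = 184421*(-1/179624) + 21918*(-1/28579) = -184421/179624 - 21918/28579 = -9207566591/5133474296 ≈ -1.7936)
f = -5056/9 (f = -51*11 - 7/9 = -561 - 7/9 = -5056/9 ≈ -561.78)
(z(-451) + c)/(f + 384663) = (-161 - 9207566591/5133474296)/(-5056/9 + 384663) = -835696928247/(5133474296*3456911/9) = -835696928247/5133474296*9/3456911 = -7521272354223/17745963762059656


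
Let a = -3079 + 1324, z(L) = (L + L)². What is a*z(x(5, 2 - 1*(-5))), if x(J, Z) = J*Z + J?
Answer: -11232000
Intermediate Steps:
x(J, Z) = J + J*Z
z(L) = 4*L² (z(L) = (2*L)² = 4*L²)
a = -1755
a*z(x(5, 2 - 1*(-5))) = -7020*(5*(1 + (2 - 1*(-5))))² = -7020*(5*(1 + (2 + 5)))² = -7020*(5*(1 + 7))² = -7020*(5*8)² = -7020*40² = -7020*1600 = -1755*6400 = -11232000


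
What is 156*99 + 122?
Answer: 15566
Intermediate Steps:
156*99 + 122 = 15444 + 122 = 15566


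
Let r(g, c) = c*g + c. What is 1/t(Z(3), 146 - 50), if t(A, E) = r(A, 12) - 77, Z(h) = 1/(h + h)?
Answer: -1/63 ≈ -0.015873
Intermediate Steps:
r(g, c) = c + c*g
Z(h) = 1/(2*h)
t(A, E) = -65 + 12*A (t(A, E) = 12*(1 + A) - 77 = (12 + 12*A) - 77 = -65 + 12*A)
1/t(Z(3), 146 - 50) = 1/(-65 + 12*((½)/3)) = 1/(-65 + 12*((½)*(⅓))) = 1/(-65 + 12*(⅙)) = 1/(-65 + 2) = 1/(-63) = -1/63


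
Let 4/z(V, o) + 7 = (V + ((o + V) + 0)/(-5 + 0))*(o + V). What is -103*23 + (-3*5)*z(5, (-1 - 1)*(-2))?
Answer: -258521/109 ≈ -2371.8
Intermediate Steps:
z(V, o) = 4/(-7 + (V + o)*(-o/5 + 4*V/5)) (z(V, o) = 4/(-7 + (V + ((o + V) + 0)/(-5 + 0))*(o + V)) = 4/(-7 + (V + ((V + o) + 0)/(-5))*(V + o)) = 4/(-7 + (V + (V + o)*(-⅕))*(V + o)) = 4/(-7 + (V + (-V/5 - o/5))*(V + o)) = 4/(-7 + (-o/5 + 4*V/5)*(V + o)) = 4/(-7 + (V + o)*(-o/5 + 4*V/5)))
-103*23 + (-3*5)*z(5, (-1 - 1)*(-2)) = -103*23 + (-3*5)*(20/(-35 - ((-1 - 1)*(-2))² + 4*5² + 3*5*((-1 - 1)*(-2)))) = -2369 - 300/(-35 - (-2*(-2))² + 4*25 + 3*5*(-2*(-2))) = -2369 - 300/(-35 - 1*4² + 100 + 3*5*4) = -2369 - 300/(-35 - 1*16 + 100 + 60) = -2369 - 300/(-35 - 16 + 100 + 60) = -2369 - 300/109 = -258521/109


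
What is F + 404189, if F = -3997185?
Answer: -3592996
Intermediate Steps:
F + 404189 = -3997185 + 404189 = -3592996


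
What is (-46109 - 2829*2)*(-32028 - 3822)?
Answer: 1855846950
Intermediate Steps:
(-46109 - 2829*2)*(-32028 - 3822) = (-46109 - 5658)*(-35850) = -51767*(-35850) = 1855846950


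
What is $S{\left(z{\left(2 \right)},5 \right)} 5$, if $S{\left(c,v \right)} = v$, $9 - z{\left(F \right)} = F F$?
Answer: $25$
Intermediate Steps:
$z{\left(F \right)} = 9 - F^{2}$ ($z{\left(F \right)} = 9 - F F = 9 - F^{2}$)
$S{\left(z{\left(2 \right)},5 \right)} 5 = 5 \cdot 5 = 25$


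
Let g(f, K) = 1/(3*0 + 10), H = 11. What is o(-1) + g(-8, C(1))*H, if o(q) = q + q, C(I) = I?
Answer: -9/10 ≈ -0.90000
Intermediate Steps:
o(q) = 2*q
g(f, K) = 1/10 (g(f, K) = 1/(0 + 10) = 1/10)
o(-1) + g(-8, C(1))*H = 2*(-1) + (1/10)*11 = -2 + 11/10 = -9/10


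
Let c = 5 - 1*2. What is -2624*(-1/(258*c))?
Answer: 1312/387 ≈ 3.3902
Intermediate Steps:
c = 3 (c = 5 - 2 = 3)
-2624*(-1/(258*c)) = -2624/((6*(-43))*3) = -2624/((-258*3)) = -2624/(-774) = -2624*(-1/774) = 1312/387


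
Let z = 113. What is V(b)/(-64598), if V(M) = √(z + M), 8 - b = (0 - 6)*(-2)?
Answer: -√109/64598 ≈ -0.00016162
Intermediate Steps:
b = -4 (b = 8 - (0 - 6)*(-2) = 8 - (-6)*(-2) = 8 - 1*12 = 8 - 12 = -4)
V(M) = √(113 + M)
V(b)/(-64598) = √(113 - 4)/(-64598) = √109*(-1/64598) = -√109/64598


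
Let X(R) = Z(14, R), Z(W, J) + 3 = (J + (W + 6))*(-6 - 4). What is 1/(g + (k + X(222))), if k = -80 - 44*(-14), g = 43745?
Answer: 1/41858 ≈ 2.3890e-5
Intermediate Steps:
Z(W, J) = -63 - 10*J - 10*W (Z(W, J) = -3 + (J + (W + 6))*(-6 - 4) = -3 + (J + (6 + W))*(-10) = -3 + (6 + J + W)*(-10) = -3 + (-60 - 10*J - 10*W) = -63 - 10*J - 10*W)
k = 536 (k = -80 + 616 = 536)
X(R) = -203 - 10*R (X(R) = -63 - 10*R - 10*14 = -63 - 10*R - 140 = -203 - 10*R)
1/(g + (k + X(222))) = 1/(43745 + (536 + (-203 - 10*222))) = 1/(43745 + (536 + (-203 - 2220))) = 1/(43745 + (536 - 2423)) = 1/(43745 - 1887) = 1/41858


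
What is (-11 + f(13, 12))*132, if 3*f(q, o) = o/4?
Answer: -1320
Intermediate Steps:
f(q, o) = o/12 (f(q, o) = (o/4)/3 = o/12)
(-11 + f(13, 12))*132 = (-11 + (1/12)*12)*132 = (-11 + 1)*132 = -10*132 = -1320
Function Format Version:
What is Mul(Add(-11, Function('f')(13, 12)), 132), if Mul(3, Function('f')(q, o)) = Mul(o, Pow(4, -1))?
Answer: -1320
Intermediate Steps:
Function('f')(q, o) = Mul(Rational(1, 12), o) (Function('f')(q, o) = Mul(Rational(1, 3), Mul(o, Pow(4, -1))) = Mul(Rational(1, 3), Mul(o, Rational(1, 4))) = Mul(Rational(1, 3), Mul(Rational(1, 4), o)) = Mul(Rational(1, 12), o))
Mul(Add(-11, Function('f')(13, 12)), 132) = Mul(Add(-11, Mul(Rational(1, 12), 12)), 132) = Mul(Add(-11, 1), 132) = Mul(-10, 132) = -1320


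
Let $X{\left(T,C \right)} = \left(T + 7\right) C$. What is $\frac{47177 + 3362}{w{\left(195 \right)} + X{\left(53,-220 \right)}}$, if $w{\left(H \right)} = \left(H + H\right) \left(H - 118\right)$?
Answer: $\frac{50539}{16830} \approx 3.0029$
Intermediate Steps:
$X{\left(T,C \right)} = C \left(7 + T\right)$ ($X{\left(T,C \right)} = \left(7 + T\right) C = C \left(7 + T\right)$)
$w{\left(H \right)} = 2 H \left(-118 + H\right)$
$\frac{47177 + 3362}{w{\left(195 \right)} + X{\left(53,-220 \right)}} = \frac{47177 + 3362}{2 \cdot 195 \left(-118 + 195\right) - 220 \left(7 + 53\right)} = \frac{50539}{2 \cdot 195 \cdot 77 - 13200} = \frac{50539}{30030 - 13200} = \frac{50539}{16830}$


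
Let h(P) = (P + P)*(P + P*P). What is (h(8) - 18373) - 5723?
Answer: -22944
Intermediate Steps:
h(P) = 2*P*(P + P**2) (h(P) = (2*P)*(P + P**2) = 2*P*(P + P**2))
(h(8) - 18373) - 5723 = (2*8**2*(1 + 8) - 18373) - 5723 = (2*64*9 - 18373) - 5723 = (1152 - 18373) - 5723 = -17221 - 5723 = -22944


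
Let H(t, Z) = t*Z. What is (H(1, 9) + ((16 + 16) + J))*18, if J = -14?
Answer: 486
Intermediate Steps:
H(t, Z) = Z*t
(H(1, 9) + ((16 + 16) + J))*18 = (9*1 + ((16 + 16) - 14))*18 = (9 + (32 - 14))*18 = (9 + 18)*18 = 27*18 = 486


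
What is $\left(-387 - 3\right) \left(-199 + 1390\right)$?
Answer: $-464490$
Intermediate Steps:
$\left(-387 - 3\right) \left(-199 + 1390\right) = \left(-390\right) 1191 = -464490$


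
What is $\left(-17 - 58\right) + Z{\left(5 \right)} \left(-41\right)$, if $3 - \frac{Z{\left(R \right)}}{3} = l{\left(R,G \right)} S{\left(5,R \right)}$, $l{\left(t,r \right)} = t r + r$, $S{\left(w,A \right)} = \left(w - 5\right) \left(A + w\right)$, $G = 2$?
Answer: $-444$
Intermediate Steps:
$S{\left(w,A \right)} = \left(-5 + w\right) \left(A + w\right)$
$l{\left(t,r \right)} = r + r t$ ($l{\left(t,r \right)} = r t + r = r + r t$)
$Z{\left(R \right)} = 9$ ($Z{\left(R \right)} = 9 - 3 \cdot 2 \left(1 + R\right) \left(5^{2} - 5 R - 25 + R 5\right) = 9 - 3 \left(2 + 2 R\right) \left(25 - 5 R - 25 + 5 R\right) = 9 - 3 \left(2 + 2 R\right) 0 = 9 - 0 = 9 + 0 = 9$)
$\left(-17 - 58\right) + Z{\left(5 \right)} \left(-41\right) = \left(-17 - 58\right) + 9 \left(-41\right) = \left(-17 - 58\right) - 369 = -75 - 369 = -444$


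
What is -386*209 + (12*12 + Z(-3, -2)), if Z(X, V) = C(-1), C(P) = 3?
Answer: -80527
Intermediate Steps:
Z(X, V) = 3
-386*209 + (12*12 + Z(-3, -2)) = -386*209 + (12*12 + 3) = -80674 + (144 + 3) = -80674 + 147 = -80527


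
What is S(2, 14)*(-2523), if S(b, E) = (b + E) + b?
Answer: -45414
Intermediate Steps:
S(b, E) = E + 2*b (S(b, E) = (E + b) + b = E + 2*b)
S(2, 14)*(-2523) = (14 + 2*2)*(-2523) = (14 + 4)*(-2523) = 18*(-2523) = -45414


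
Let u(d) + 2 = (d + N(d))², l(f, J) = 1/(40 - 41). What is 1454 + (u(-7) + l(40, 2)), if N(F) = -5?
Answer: 1595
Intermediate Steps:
l(f, J) = -1 (l(f, J) = 1/(-1) = -1)
u(d) = -2 + (-5 + d)² (u(d) = -2 + (d - 5)² = -2 + (-5 + d)²)
1454 + (u(-7) + l(40, 2)) = 1454 + ((-2 + (-5 - 7)²) - 1) = 1454 + ((-2 + (-12)²) - 1) = 1454 + ((-2 + 144) - 1) = 1454 + (142 - 1) = 1454 + 141 = 1595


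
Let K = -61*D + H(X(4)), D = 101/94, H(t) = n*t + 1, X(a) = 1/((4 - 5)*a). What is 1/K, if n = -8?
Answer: -94/5879 ≈ -0.015989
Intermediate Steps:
X(a) = -1/a (X(a) = 1/((-1)*a) = -1/a)
H(t) = 1 - 8*t (H(t) = -8*t + 1 = 1 - 8*t)
D = 101/94 (D = 101*(1/94) = 101/94 ≈ 1.0745)
K = -5879/94 (K = -61*101/94 + (1 - (-8)/4) = -6161/94 + (1 - (-8)/4) = -6161/94 + (1 - 8*(-1/4)) = -6161/94 + (1 + 2) = -6161/94 + 3 = -5879/94 ≈ -62.543)
1/K = 1/(-5879/94) = -94/5879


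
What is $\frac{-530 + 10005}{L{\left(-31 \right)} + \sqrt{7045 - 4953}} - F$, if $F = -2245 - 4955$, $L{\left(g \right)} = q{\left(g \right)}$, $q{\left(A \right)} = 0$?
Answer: $7200 + \frac{9475 \sqrt{523}}{1046} \approx 7407.2$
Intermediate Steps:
$L{\left(g \right)} = 0$
$F = -7200$ ($F = -2245 - 4955 = -7200$)
$\frac{-530 + 10005}{L{\left(-31 \right)} + \sqrt{7045 - 4953}} - F = \frac{-530 + 10005}{0 + \sqrt{7045 - 4953}} - -7200 = \frac{9475}{0 + \sqrt{2092}} + 7200 = \frac{9475}{0 + 2 \sqrt{523}} + 7200 = \frac{9475}{2 \sqrt{523}} + 7200 = 9475 \frac{\sqrt{523}}{1046} + 7200 = \frac{9475 \sqrt{523}}{1046} + 7200 = 7200 + \frac{9475 \sqrt{523}}{1046}$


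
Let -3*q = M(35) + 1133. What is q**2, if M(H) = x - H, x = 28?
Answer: 1267876/9 ≈ 1.4088e+5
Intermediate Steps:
M(H) = 28 - H
q = -1126/3 (q = -((28 - 1*35) + 1133)/3 = -((28 - 35) + 1133)/3 = -(-7 + 1133)/3 = -1/3*1126 = -1126/3 ≈ -375.33)
q**2 = (-1126/3)**2 = 1267876/9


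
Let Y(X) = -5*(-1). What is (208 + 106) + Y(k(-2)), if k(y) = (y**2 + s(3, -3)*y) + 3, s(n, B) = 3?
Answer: 319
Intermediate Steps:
k(y) = 3 + y**2 + 3*y (k(y) = (y**2 + 3*y) + 3 = 3 + y**2 + 3*y)
Y(X) = 5
(208 + 106) + Y(k(-2)) = (208 + 106) + 5 = 314 + 5 = 319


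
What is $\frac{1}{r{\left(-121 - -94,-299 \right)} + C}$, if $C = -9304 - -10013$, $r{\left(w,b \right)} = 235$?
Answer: $\frac{1}{944} \approx 0.0010593$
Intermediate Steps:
$C = 709$ ($C = -9304 + 10013 = 709$)
$\frac{1}{r{\left(-121 - -94,-299 \right)} + C} = \frac{1}{235 + 709} = \frac{1}{944}$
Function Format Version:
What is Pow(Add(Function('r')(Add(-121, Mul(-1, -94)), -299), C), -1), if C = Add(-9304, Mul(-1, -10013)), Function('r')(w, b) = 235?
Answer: Rational(1, 944) ≈ 0.0010593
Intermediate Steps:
C = 709 (C = Add(-9304, 10013) = 709)
Pow(Add(Function('r')(Add(-121, Mul(-1, -94)), -299), C), -1) = Pow(Add(235, 709), -1) = Pow(944, -1) = Rational(1, 944)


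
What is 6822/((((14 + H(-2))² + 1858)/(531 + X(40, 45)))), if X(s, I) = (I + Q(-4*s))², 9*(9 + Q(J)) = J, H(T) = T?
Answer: 26494753/9009 ≈ 2940.9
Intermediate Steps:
Q(J) = -9 + J/9
X(s, I) = (-9 + I - 4*s/9)² (X(s, I) = (I + (-9 + (-4*s)/9))² = (I + (-9 - 4*s/9))² = (-9 + I - 4*s/9)²)
6822/((((14 + H(-2))² + 1858)/(531 + X(40, 45)))) = 6822/((((14 - 2)² + 1858)/(531 + (-81 - 4*40 + 9*45)²/81))) = 6822/(((12² + 1858)/(531 + (-81 - 160 + 405)²/81))) = 6822/(((144 + 1858)/(531 + (1/81)*164²))) = 6822/((2002/(531 + (1/81)*26896))) = 6822/((2002/(531 + 26896/81))) = 6822/((2002/(69907/81))) = 6822/((2002*(81/69907))) = 6822/(162162/69907) = 6822*(69907/162162) = 26494753/9009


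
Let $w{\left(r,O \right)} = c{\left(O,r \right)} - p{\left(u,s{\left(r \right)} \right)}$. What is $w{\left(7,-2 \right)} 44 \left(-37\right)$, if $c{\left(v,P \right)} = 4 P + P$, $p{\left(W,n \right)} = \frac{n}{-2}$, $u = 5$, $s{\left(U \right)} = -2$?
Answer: $-55352$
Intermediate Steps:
$p{\left(W,n \right)} = - \frac{n}{2}$ ($p{\left(W,n \right)} = n \left(- \frac{1}{2}\right) = - \frac{n}{2}$)
$c{\left(v,P \right)} = 5 P$
$w{\left(r,O \right)} = -1 + 5 r$ ($w{\left(r,O \right)} = 5 r - \left(- \frac{1}{2}\right) \left(-2\right) = 5 r - 1 = -1 + 5 r$)
$w{\left(7,-2 \right)} 44 \left(-37\right) = \left(-1 + 5 \cdot 7\right) 44 \left(-37\right) = \left(-1 + 35\right) 44 \left(-37\right) = 34 \cdot 44 \left(-37\right) = 1496 \left(-37\right) = -55352$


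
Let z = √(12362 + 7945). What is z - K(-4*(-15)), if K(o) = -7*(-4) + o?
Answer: -88 + √20307 ≈ 54.503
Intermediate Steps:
K(o) = 28 + o
z = √20307 ≈ 142.50
z - K(-4*(-15)) = √20307 - (28 - 4*(-15)) = √20307 - (28 + 60) = √20307 - 1*88 = √20307 - 88 = -88 + √20307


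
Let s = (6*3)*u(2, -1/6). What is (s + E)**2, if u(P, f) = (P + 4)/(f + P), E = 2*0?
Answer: 419904/121 ≈ 3470.3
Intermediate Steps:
E = 0
u(P, f) = (4 + P)/(P + f)
s = 648/11 (s = (6*3)*((4 + 2)/(2 - 1/6)) = 18*(6/(2 - 1*1/6)) = 18*(6/(2 - 1/6)) = 18*(6/(11/6)) = 18*((6/11)*6) = 18*(36/11) = 648/11 ≈ 58.909)
(s + E)**2 = (648/11 + 0)**2 = (648/11)**2 = 419904/121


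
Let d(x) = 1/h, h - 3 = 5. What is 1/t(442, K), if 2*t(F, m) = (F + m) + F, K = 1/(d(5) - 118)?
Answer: 943/416802 ≈ 0.0022625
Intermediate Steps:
h = 8 (h = 3 + 5 = 8)
d(x) = 1/8
K = -8/943 (K = 1/(1/8 - 118) = 1/(-943/8) = -8/943 ≈ -0.0084836)
t(F, m) = F + m/2 (t(F, m) = ((F + m) + F)/2 = (m + 2*F)/2 = F + m/2)
1/t(442, K) = 1/(442 + (1/2)*(-8/943)) = 1/(442 - 4/943) = 1/(416802/943) = 943/416802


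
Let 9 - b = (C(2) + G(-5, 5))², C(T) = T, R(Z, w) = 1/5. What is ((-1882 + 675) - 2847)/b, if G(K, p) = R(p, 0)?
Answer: -50675/52 ≈ -974.52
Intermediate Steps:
R(Z, w) = ⅕
G(K, p) = ⅕
b = 104/25 (b = 9 - (2 + ⅕)² = 9 - (11/5)² = 9 - 1*121/25 = 9 - 121/25 = 104/25 ≈ 4.1600)
((-1882 + 675) - 2847)/b = ((-1882 + 675) - 2847)/(104/25) = (-1207 - 2847)*(25/104) = -4054*25/104 = -50675/52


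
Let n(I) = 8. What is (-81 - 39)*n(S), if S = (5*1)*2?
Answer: -960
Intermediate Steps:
S = 10 (S = 5*2 = 10)
(-81 - 39)*n(S) = (-81 - 39)*8 = -120*8 = -960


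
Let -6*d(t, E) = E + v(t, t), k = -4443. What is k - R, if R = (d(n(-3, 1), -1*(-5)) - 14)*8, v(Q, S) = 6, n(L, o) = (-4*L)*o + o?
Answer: -12949/3 ≈ -4316.3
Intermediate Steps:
n(L, o) = o - 4*L*o (n(L, o) = -4*L*o + o = o - 4*L*o)
d(t, E) = -1 - E/6 (d(t, E) = -(E + 6)/6 = -(6 + E)/6 = -1 - E/6)
R = -380/3 (R = ((-1 - (-1)*(-5)/6) - 14)*8 = ((-1 - ⅙*5) - 14)*8 = ((-1 - ⅚) - 14)*8 = (-11/6 - 14)*8 = -95/6*8 = -380/3 ≈ -126.67)
k - R = -4443 - 1*(-380/3) = -4443 + 380/3 = -12949/3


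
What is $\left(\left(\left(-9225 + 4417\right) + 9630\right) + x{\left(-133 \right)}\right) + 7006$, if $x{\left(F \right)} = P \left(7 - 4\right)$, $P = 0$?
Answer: $11828$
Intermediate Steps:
$x{\left(F \right)} = 0$ ($x{\left(F \right)} = 0 \left(7 - 4\right) = 0 \cdot 3 = 0$)
$\left(\left(\left(-9225 + 4417\right) + 9630\right) + x{\left(-133 \right)}\right) + 7006 = \left(\left(\left(-9225 + 4417\right) + 9630\right) + 0\right) + 7006 = \left(\left(-4808 + 9630\right) + 0\right) + 7006 = \left(4822 + 0\right) + 7006 = 4822 + 7006 = 11828$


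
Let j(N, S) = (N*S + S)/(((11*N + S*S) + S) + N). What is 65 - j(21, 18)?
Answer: 193/3 ≈ 64.333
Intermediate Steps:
j(N, S) = (S + N*S)/(S + S² + 12*N) (j(N, S) = (S + N*S)/(((11*N + S²) + S) + N) = (S + N*S)/(((S² + 11*N) + S) + N) = (S + N*S)/((S + S² + 11*N) + N) = (S + N*S)/(S + S² + 12*N))
65 - j(21, 18) = 65 - 18*(1 + 21)/(18 + 18² + 12*21) = 65 - 18*22/(18 + 324 + 252) = 65 - 18*22/594 = 65 - 1*⅔ = 65 - ⅔ = 193/3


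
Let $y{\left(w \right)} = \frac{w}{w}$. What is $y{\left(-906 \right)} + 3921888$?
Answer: $3921889$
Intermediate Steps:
$y{\left(w \right)} = 1$
$y{\left(-906 \right)} + 3921888 = 1 + 3921888 = 3921889$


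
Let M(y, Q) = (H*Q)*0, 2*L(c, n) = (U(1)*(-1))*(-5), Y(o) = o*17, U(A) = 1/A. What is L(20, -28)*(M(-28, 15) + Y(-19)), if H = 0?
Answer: -1615/2 ≈ -807.50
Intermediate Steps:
Y(o) = 17*o
L(c, n) = 5/2 (L(c, n) = ((-1/1)*(-5))/2 = ((1*(-1))*(-5))/2 = (-1*(-5))/2 = (½)*5 = 5/2)
M(y, Q) = 0 (M(y, Q) = (0*Q)*0 = 0*0 = 0)
L(20, -28)*(M(-28, 15) + Y(-19)) = 5*(0 + 17*(-19))/2 = 5*(0 - 323)/2 = (5/2)*(-323) = -1615/2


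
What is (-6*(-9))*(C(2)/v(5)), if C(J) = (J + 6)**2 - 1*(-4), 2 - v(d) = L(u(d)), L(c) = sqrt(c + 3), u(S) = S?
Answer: -1836 - 1836*sqrt(2) ≈ -4432.5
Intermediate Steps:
L(c) = sqrt(3 + c)
v(d) = 2 - sqrt(3 + d)
C(J) = 4 + (6 + J)**2 (C(J) = (6 + J)**2 + 4 = 4 + (6 + J)**2)
(-6*(-9))*(C(2)/v(5)) = (-6*(-9))*((4 + (6 + 2)**2)/(2 - sqrt(3 + 5))) = 54*((4 + 8**2)/(2 - sqrt(8))) = 54*((4 + 64)/(2 - 2*sqrt(2))) = 54*(68/(2 - 2*sqrt(2))) = 3672/(2 - 2*sqrt(2))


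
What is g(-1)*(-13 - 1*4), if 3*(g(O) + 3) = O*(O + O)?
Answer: 119/3 ≈ 39.667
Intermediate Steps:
g(O) = -3 + 2*O²/3 (g(O) = -3 + (O*(O + O))/3 = -3 + (O*(2*O))/3 = -3 + (2*O²)/3 = -3 + 2*O²/3)
g(-1)*(-13 - 1*4) = (-3 + (⅔)*(-1)²)*(-13 - 1*4) = (-3 + (⅔)*1)*(-13 - 4) = (-3 + ⅔)*(-17) = -7/3*(-17) = 119/3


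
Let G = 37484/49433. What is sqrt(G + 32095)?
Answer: sqrt(78429884636027)/49433 ≈ 179.15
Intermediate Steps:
G = 37484/49433 (G = 37484*(1/49433) = 37484/49433 ≈ 0.75828)
sqrt(G + 32095) = sqrt(37484/49433 + 32095) = sqrt(1586589619/49433) = sqrt(78429884636027)/49433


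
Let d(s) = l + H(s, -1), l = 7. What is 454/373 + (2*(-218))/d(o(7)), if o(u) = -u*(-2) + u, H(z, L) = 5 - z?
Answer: 166714/3357 ≈ 49.662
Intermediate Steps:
o(u) = 3*u (o(u) = 2*u + u = 3*u)
d(s) = 12 - s (d(s) = 7 + (5 - s) = 12 - s)
454/373 + (2*(-218))/d(o(7)) = 454/373 + (2*(-218))/(12 - 3*7) = 454*(1/373) - 436/(12 - 1*21) = 454/373 - 436/(12 - 21) = 454/373 - 436/(-9) = 454/373 - 436*(-1/9) = 454/373 + 436/9 = 166714/3357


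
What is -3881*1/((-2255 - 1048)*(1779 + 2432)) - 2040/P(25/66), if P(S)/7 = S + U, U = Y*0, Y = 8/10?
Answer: -374539611989/486812655 ≈ -769.37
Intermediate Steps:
Y = ⅘ (Y = 8*(⅒) = ⅘ ≈ 0.80000)
U = 0 (U = (⅘)*0 = 0)
P(S) = 7*S (P(S) = 7*(S + 0) = 7*S)
-3881*1/((-2255 - 1048)*(1779 + 2432)) - 2040/P(25/66) = -3881*1/((-2255 - 1048)*(1779 + 2432)) - 2040/(7*(25/66)) = -3881/(4211*(-3303)) - 2040/(7*(25*(1/66))) = -3881/(-13908933) - 2040/(7*(25/66)) = -3881*(-1/13908933) - 2040/175/66 = 3881/13908933 - 2040*66/175 = 3881/13908933 - 26928/35 = -374539611989/486812655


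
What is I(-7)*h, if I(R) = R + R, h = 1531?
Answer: -21434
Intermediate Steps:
I(R) = 2*R
I(-7)*h = (2*(-7))*1531 = -14*1531 = -21434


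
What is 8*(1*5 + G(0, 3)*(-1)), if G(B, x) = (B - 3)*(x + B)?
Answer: 112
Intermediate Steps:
G(B, x) = (-3 + B)*(B + x)
8*(1*5 + G(0, 3)*(-1)) = 8*(1*5 + (0**2 - 3*0 - 3*3 + 0*3)*(-1)) = 8*(5 + (0 + 0 - 9 + 0)*(-1)) = 8*(5 - 9*(-1)) = 8*(5 + 9) = 8*14 = 112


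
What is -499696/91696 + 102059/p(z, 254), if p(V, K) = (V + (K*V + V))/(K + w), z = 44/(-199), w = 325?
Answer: -6126648140863/5868544 ≈ -1.0440e+6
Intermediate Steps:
z = -44/199 (z = 44*(-1/199) = -44/199 ≈ -0.22111)
p(V, K) = (2*V + K*V)/(325 + K) (p(V, K) = (V + (K*V + V))/(K + 325) = (V + (V + K*V))/(325 + K) = (2*V + K*V)/(325 + K))
-499696/91696 + 102059/p(z, 254) = -499696/91696 + 102059/((-44*(2 + 254)/(199*(325 + 254)))) = -499696*1/91696 + 102059/((-44/199*256/579)) = -31231/5731 + 102059/((-44/199*1/579*256)) = -31231/5731 + 102059/(-11264/115221) = -31231/5731 + 102059*(-115221/11264) = -31231/5731 - 11759340039/11264 = -6126648140863/5868544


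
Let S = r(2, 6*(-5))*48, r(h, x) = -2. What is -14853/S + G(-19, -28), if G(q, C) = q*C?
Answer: 21975/32 ≈ 686.72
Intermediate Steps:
G(q, C) = C*q
S = -96 (S = -2*48 = -96)
-14853/S + G(-19, -28) = -14853/(-96) - 28*(-19) = -14853*(-1/96) + 532 = 4951/32 + 532 = 21975/32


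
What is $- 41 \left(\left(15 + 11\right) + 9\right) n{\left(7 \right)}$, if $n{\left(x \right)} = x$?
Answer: $-10045$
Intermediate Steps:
$- 41 \left(\left(15 + 11\right) + 9\right) n{\left(7 \right)} = - 41 \left(\left(15 + 11\right) + 9\right) 7 = - 41 \left(26 + 9\right) 7 = \left(-41\right) 35 \cdot 7 = \left(-1435\right) 7 = -10045$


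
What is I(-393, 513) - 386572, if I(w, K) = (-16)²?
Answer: -386316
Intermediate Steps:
I(w, K) = 256
I(-393, 513) - 386572 = 256 - 386572 = -386316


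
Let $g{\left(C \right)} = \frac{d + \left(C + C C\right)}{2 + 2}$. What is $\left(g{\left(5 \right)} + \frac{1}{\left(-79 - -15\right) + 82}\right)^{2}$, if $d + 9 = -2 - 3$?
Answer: $\frac{5329}{324} \approx 16.448$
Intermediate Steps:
$d = -14$ ($d = -9 - 5 = -14$)
$g{\left(C \right)} = - \frac{7}{2} + \frac{C}{4} + \frac{C^{2}}{4}$ ($g{\left(C \right)} = \frac{-14 + \left(C + C C\right)}{2 + 2} = \frac{-14 + \left(C + C^{2}\right)}{4} = \left(-14 + C + C^{2}\right) \frac{1}{4} = - \frac{7}{2} + \frac{C}{4} + \frac{C^{2}}{4}$)
$\left(g{\left(5 \right)} + \frac{1}{\left(-79 - -15\right) + 82}\right)^{2} = \left(\left(- \frac{7}{2} + \frac{1}{4} \cdot 5 + \frac{5^{2}}{4}\right) + \frac{1}{\left(-79 - -15\right) + 82}\right)^{2} = \left(\left(- \frac{7}{2} + \frac{5}{4} + \frac{1}{4} \cdot 25\right) + \frac{1}{\left(-79 + 15\right) + 82}\right)^{2} = \left(\left(- \frac{7}{2} + \frac{5}{4} + \frac{25}{4}\right) + \frac{1}{-64 + 82}\right)^{2} = \left(4 + \frac{1}{18}\right)^{2} = \left(\frac{73}{18}\right)^{2} = \frac{5329}{324}$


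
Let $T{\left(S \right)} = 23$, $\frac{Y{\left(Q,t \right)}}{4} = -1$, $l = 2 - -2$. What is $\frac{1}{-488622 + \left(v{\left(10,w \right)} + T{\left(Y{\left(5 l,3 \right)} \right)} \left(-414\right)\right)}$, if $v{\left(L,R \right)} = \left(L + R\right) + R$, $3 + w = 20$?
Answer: $- \frac{1}{498100} \approx -2.0076 \cdot 10^{-6}$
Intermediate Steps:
$l = 4$ ($l = 2 + 2 = 4$)
$Y{\left(Q,t \right)} = -4$ ($Y{\left(Q,t \right)} = 4 \left(-1\right) = -4$)
$w = 17$ ($w = -3 + 20 = 17$)
$v{\left(L,R \right)} = L + 2 R$
$\frac{1}{-488622 + \left(v{\left(10,w \right)} + T{\left(Y{\left(5 l,3 \right)} \right)} \left(-414\right)\right)} = \frac{1}{-488622 + \left(\left(10 + 2 \cdot 17\right) + 23 \left(-414\right)\right)} = \frac{1}{-488622 + \left(\left(10 + 34\right) - 9522\right)} = \frac{1}{-488622 + \left(44 - 9522\right)} = \frac{1}{-488622 - 9478} = \frac{1}{-498100} = - \frac{1}{498100}$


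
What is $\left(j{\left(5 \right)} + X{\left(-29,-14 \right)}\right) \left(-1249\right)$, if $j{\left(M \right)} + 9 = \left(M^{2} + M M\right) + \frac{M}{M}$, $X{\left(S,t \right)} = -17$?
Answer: $-31225$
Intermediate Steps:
$j{\left(M \right)} = -8 + 2 M^{2}$ ($j{\left(M \right)} = -9 + \left(\left(M^{2} + M M\right) + \frac{M}{M}\right) = -9 + \left(\left(M^{2} + M^{2}\right) + 1\right) = -9 + \left(2 M^{2} + 1\right) = -9 + \left(1 + 2 M^{2}\right) = -8 + 2 M^{2}$)
$\left(j{\left(5 \right)} + X{\left(-29,-14 \right)}\right) \left(-1249\right) = \left(\left(-8 + 2 \cdot 5^{2}\right) - 17\right) \left(-1249\right) = \left(\left(-8 + 2 \cdot 25\right) - 17\right) \left(-1249\right) = \left(\left(-8 + 50\right) - 17\right) \left(-1249\right) = \left(42 - 17\right) \left(-1249\right) = 25 \left(-1249\right) = -31225$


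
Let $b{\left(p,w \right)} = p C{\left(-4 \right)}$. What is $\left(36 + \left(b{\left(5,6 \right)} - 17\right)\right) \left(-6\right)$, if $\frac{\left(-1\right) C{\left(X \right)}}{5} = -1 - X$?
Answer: $336$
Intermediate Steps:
$C{\left(X \right)} = 5 + 5 X$ ($C{\left(X \right)} = - 5 \left(-1 - X\right) = 5 + 5 X$)
$b{\left(p,w \right)} = - 15 p$ ($b{\left(p,w \right)} = p \left(5 + 5 \left(-4\right)\right) = p \left(5 - 20\right) = p \left(-15\right) = - 15 p$)
$\left(36 + \left(b{\left(5,6 \right)} - 17\right)\right) \left(-6\right) = \left(36 - 92\right) \left(-6\right) = \left(-56\right) \left(-6\right) = 336$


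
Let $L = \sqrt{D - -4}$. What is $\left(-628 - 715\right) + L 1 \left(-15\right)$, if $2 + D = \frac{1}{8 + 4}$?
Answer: $-1343 - \frac{25 \sqrt{3}}{2} \approx -1364.7$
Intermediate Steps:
$D = - \frac{23}{12}$ ($D = -2 + \frac{1}{8 + 4} = -2 + \frac{1}{12} = - \frac{23}{12} \approx -1.9167$)
$L = \frac{5 \sqrt{3}}{6}$ ($L = \sqrt{- \frac{23}{12} - -4} = \sqrt{- \frac{23}{12} + 4} = \sqrt{\frac{25}{12}} = \frac{5 \sqrt{3}}{6} \approx 1.4434$)
$\left(-628 - 715\right) + L 1 \left(-15\right) = \left(-628 - 715\right) + \frac{5 \sqrt{3}}{6} \cdot 1 \left(-15\right) = -1343 + \frac{5 \sqrt{3}}{6} \left(-15\right) = -1343 - \frac{25 \sqrt{3}}{2}$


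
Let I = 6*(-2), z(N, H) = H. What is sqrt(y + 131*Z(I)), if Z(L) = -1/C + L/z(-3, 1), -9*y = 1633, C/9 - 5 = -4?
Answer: 2*I*sqrt(442) ≈ 42.048*I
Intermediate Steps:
I = -12
C = 9 (C = 45 + 9*(-4) = 45 - 36 = 9)
y = -1633/9 (y = -1/9*1633 = -1633/9 ≈ -181.44)
Z(L) = -1/9 + L (Z(L) = -1/9 + L/1 = -1*1/9 + L*1 = -1/9 + L)
sqrt(y + 131*Z(I)) = sqrt(-1633/9 + 131*(-1/9 - 12)) = sqrt(-1633/9 + 131*(-109/9)) = sqrt(-1633/9 - 14279/9) = sqrt(-1768) = 2*I*sqrt(442)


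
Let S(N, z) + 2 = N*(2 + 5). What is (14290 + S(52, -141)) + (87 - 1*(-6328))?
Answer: 21067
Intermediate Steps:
S(N, z) = -2 + 7*N (S(N, z) = -2 + N*(2 + 5) = -2 + N*7 = -2 + 7*N)
(14290 + S(52, -141)) + (87 - 1*(-6328)) = (14290 + (-2 + 7*52)) + (87 - 1*(-6328)) = (14290 + (-2 + 364)) + (87 + 6328) = (14290 + 362) + 6415 = 14652 + 6415 = 21067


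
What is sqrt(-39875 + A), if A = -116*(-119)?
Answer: 29*I*sqrt(31) ≈ 161.47*I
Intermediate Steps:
A = 13804
sqrt(-39875 + A) = sqrt(-39875 + 13804) = sqrt(-26071) = 29*I*sqrt(31)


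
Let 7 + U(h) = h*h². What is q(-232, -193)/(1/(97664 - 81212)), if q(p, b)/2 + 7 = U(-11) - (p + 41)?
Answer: -37971216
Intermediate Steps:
U(h) = -7 + h³ (U(h) = -7 + h*h² = -7 + h³)
q(p, b) = -2772 - 2*p (q(p, b) = -14 + 2*((-7 + (-11)³) - (p + 41)) = -14 + 2*((-7 - 1331) - (41 + p)) = -14 + 2*(-1338 + (-41 - p)) = -14 + 2*(-1379 - p) = -14 + (-2758 - 2*p) = -2772 - 2*p)
q(-232, -193)/(1/(97664 - 81212)) = (-2772 - 2*(-232))/(1/(97664 - 81212)) = (-2772 + 464)/(1/16452) = -2308/1/16452 = -2308*16452 = -37971216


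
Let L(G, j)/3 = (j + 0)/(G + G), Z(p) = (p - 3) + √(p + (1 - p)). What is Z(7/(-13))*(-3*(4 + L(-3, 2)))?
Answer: 297/13 ≈ 22.846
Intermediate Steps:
Z(p) = -2 + p (Z(p) = (-3 + p) + √1 = (-3 + p) + 1 = -2 + p)
L(G, j) = 3*j/(2*G) (L(G, j) = 3*((j + 0)/(G + G)) = 3*(j/((2*G))) = 3*(j*(1/(2*G))) = 3*(j/(2*G)) = 3*j/(2*G))
Z(7/(-13))*(-3*(4 + L(-3, 2))) = (-2 + 7/(-13))*(-3*(4 + (3/2)*2/(-3))) = (-2 + 7*(-1/13))*(-3*(4 + (3/2)*2*(-⅓))) = (-2 - 7/13)*(-3*(4 - 1)) = -(-99)*3/13 = -33/13*(-9) = 297/13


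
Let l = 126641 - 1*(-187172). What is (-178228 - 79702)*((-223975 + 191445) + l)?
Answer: -72551324190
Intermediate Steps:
l = 313813 (l = 126641 + 187172 = 313813)
(-178228 - 79702)*((-223975 + 191445) + l) = (-178228 - 79702)*((-223975 + 191445) + 313813) = -257930*(-32530 + 313813) = -257930*281283 = -72551324190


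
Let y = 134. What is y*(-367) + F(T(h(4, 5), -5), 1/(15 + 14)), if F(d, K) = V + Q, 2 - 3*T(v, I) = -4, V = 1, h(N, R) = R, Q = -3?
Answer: -49180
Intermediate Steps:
T(v, I) = 2 (T(v, I) = ⅔ - ⅓*(-4) = ⅔ + 4/3 = 2)
F(d, K) = -2 (F(d, K) = 1 - 3 = -2)
y*(-367) + F(T(h(4, 5), -5), 1/(15 + 14)) = 134*(-367) - 2 = -49178 - 2 = -49180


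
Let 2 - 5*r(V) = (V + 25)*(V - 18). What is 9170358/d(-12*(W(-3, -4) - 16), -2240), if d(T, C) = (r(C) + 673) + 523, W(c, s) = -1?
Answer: -22925895/2497744 ≈ -9.1786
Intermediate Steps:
r(V) = ⅖ - (-18 + V)*(25 + V)/5 (r(V) = ⅖ - (V + 25)*(V - 18)/5 = ⅖ - (25 + V)*(-18 + V)/5 = ⅖ - (-18 + V)*(25 + V)/5)
d(T, C) = 6432/5 - 7*C/5 - C²/5 (d(T, C) = ((452/5 - 7*C/5 - C²/5) + 673) + 523 = (3817/5 - 7*C/5 - C²/5) + 523 = 6432/5 - 7*C/5 - C²/5)
9170358/d(-12*(W(-3, -4) - 16), -2240) = 9170358/(6432/5 - 7/5*(-2240) - ⅕*(-2240)²) = 9170358/(6432/5 + 3136 - ⅕*5017600) = 9170358/(6432/5 + 3136 - 1003520) = 9170358/(-4995488/5) = 9170358*(-5/4995488) = -22925895/2497744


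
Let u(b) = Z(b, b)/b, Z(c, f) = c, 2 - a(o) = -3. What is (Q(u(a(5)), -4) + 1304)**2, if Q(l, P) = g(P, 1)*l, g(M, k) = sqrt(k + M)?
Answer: (1304 + I*sqrt(3))**2 ≈ 1.7004e+6 + 4517.0*I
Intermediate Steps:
a(o) = 5 (a(o) = 2 - 1*(-3) = 2 + 3 = 5)
g(M, k) = sqrt(M + k)
u(b) = 1 (u(b) = b/b = 1)
Q(l, P) = l*sqrt(1 + P) (Q(l, P) = sqrt(P + 1)*l = sqrt(1 + P)*l = l*sqrt(1 + P))
(Q(u(a(5)), -4) + 1304)**2 = (1*sqrt(1 - 4) + 1304)**2 = (1*sqrt(-3) + 1304)**2 = (1*(I*sqrt(3)) + 1304)**2 = (I*sqrt(3) + 1304)**2 = (1304 + I*sqrt(3))**2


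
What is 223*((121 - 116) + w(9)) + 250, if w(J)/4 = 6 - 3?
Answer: 4041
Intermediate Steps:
w(J) = 12 (w(J) = 4*(6 - 3) = 4*3 = 12)
223*((121 - 116) + w(9)) + 250 = 223*((121 - 116) + 12) + 250 = 223*(5 + 12) + 250 = 223*17 + 250 = 3791 + 250 = 4041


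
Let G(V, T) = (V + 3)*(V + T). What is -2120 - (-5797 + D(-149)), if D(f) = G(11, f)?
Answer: 5609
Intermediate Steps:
G(V, T) = (3 + V)*(T + V)
D(f) = 154 + 14*f (D(f) = 11² + 3*f + 3*11 + f*11 = 121 + 3*f + 33 + 11*f = 154 + 14*f)
-2120 - (-5797 + D(-149)) = -2120 - (-5797 + (154 + 14*(-149))) = -2120 - (-5797 + (154 - 2086)) = -2120 - (-5797 - 1932) = -2120 - 1*(-7729) = -2120 + 7729 = 5609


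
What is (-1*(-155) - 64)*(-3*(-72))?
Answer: 19656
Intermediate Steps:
(-1*(-155) - 64)*(-3*(-72)) = (155 - 64)*216 = 91*216 = 19656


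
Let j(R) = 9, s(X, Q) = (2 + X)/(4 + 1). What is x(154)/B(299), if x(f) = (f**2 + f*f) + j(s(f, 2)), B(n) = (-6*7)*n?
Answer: -47441/12558 ≈ -3.7778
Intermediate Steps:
B(n) = -42*n
s(X, Q) = 2/5 + X/5 (s(X, Q) = (2 + X)/5 = (2 + X)*(1/5) = 2/5 + X/5)
x(f) = 9 + 2*f**2 (x(f) = (f**2 + f*f) + 9 = (f**2 + f**2) + 9 = 2*f**2 + 9 = 9 + 2*f**2)
x(154)/B(299) = (9 + 2*154**2)/((-42*299)) = (9 + 2*23716)/(-12558) = (9 + 47432)*(-1/12558) = 47441*(-1/12558) = -47441/12558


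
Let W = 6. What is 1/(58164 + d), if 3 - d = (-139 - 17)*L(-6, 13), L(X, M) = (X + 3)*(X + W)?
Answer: 1/58167 ≈ 1.7192e-5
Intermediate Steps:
L(X, M) = (3 + X)*(6 + X) (L(X, M) = (X + 3)*(X + 6) = (3 + X)*(6 + X))
d = 3 (d = 3 - (-139 - 17)*(18 + (-6)² + 9*(-6)) = 3 - (-156)*(18 + 36 - 54) = 3 - (-156)*0 = 3 - 1*0 = 3 + 0 = 3)
1/(58164 + d) = 1/(58164 + 3) = 1/58167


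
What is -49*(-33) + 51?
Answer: 1668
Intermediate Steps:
-49*(-33) + 51 = 1617 + 51 = 1668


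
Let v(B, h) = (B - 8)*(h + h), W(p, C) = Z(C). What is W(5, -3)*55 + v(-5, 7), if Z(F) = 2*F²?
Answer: 808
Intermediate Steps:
W(p, C) = 2*C²
v(B, h) = 2*h*(-8 + B) (v(B, h) = (-8 + B)*(2*h) = 2*h*(-8 + B))
W(5, -3)*55 + v(-5, 7) = (2*(-3)²)*55 + 2*7*(-8 - 5) = (2*9)*55 + 2*7*(-13) = 18*55 - 182 = 990 - 182 = 808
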